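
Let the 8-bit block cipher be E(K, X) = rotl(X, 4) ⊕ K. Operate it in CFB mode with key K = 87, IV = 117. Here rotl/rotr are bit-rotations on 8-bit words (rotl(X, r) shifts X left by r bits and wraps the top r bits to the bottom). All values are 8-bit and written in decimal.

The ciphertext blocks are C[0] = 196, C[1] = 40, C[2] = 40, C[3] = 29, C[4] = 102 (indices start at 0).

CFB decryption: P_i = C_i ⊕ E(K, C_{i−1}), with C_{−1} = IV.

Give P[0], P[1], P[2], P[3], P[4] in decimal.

P[0] = 196, P[1] = 51, P[2] = 253, P[3] = 200, P[4] = 224

P[0]: E(K, 117) = 0; 196 ⊕ 0 = 196.
P[1]: E(K, 196) = 27; 40 ⊕ 27 = 51.
P[2]: E(K, 40) = 213; 40 ⊕ 213 = 253.
P[3]: E(K, 40) = 213; 29 ⊕ 213 = 200.
P[4]: E(K, 29) = 134; 102 ⊕ 134 = 224.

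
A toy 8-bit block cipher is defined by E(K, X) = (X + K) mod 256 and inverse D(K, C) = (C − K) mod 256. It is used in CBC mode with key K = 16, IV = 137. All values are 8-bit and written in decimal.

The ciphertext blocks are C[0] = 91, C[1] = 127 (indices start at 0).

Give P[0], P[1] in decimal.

P[0] = 194, P[1] = 52

CBC decryption: P_i = D(K, C_i) ⊕ C_{i−1}, with C_{−1} = IV.
P[0]: D(K, 91) = 75; 75 ⊕ 137 = 194.
P[1]: D(K, 127) = 111; 111 ⊕ 91 = 52.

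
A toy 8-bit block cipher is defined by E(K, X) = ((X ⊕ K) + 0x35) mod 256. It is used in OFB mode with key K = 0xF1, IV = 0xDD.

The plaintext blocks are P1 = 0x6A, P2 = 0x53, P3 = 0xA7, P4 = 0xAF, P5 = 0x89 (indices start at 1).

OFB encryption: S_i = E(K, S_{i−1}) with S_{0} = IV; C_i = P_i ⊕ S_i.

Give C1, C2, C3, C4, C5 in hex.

C1: S = E(K, 0xDD) = 0x61; 0x6A ⊕ 0x61 = 0x0B.
C2: S = E(K, 0x61) = 0xC5; 0x53 ⊕ 0xC5 = 0x96.
C3: S = E(K, 0xC5) = 0x69; 0xA7 ⊕ 0x69 = 0xCE.
C4: S = E(K, 0x69) = 0xCD; 0xAF ⊕ 0xCD = 0x62.
C5: S = E(K, 0xCD) = 0x71; 0x89 ⊕ 0x71 = 0xF8.

C1 = 0x0B, C2 = 0x96, C3 = 0xCE, C4 = 0x62, C5 = 0xF8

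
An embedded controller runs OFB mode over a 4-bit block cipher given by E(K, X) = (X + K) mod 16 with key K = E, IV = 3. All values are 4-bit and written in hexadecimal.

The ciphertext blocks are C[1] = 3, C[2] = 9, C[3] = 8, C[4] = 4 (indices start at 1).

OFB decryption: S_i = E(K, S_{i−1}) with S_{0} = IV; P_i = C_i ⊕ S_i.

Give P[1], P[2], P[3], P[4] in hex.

P[1]: S = E(K, 3) = 1; 3 ⊕ 1 = 2.
P[2]: S = E(K, 1) = F; 9 ⊕ F = 6.
P[3]: S = E(K, F) = D; 8 ⊕ D = 5.
P[4]: S = E(K, D) = B; 4 ⊕ B = F.

P[1] = 2, P[2] = 6, P[3] = 5, P[4] = F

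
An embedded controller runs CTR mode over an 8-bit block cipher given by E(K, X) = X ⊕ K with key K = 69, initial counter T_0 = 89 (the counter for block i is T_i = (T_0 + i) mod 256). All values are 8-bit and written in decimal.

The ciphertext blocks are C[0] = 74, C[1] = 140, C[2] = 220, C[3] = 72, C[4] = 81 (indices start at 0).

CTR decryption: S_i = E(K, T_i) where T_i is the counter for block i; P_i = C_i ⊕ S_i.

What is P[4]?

P[4]: T = 93, S = E(K, T) = 24; 81 ⊕ 24 = 73.

P[4] = 73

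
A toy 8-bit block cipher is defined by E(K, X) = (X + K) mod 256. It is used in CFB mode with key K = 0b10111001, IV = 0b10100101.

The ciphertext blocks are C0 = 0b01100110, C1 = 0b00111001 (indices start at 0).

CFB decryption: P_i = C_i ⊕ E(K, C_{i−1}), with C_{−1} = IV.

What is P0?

P0 = 0b00111000

P0: E(K, 0b10100101) = 0b01011110; 0b01100110 ⊕ 0b01011110 = 0b00111000.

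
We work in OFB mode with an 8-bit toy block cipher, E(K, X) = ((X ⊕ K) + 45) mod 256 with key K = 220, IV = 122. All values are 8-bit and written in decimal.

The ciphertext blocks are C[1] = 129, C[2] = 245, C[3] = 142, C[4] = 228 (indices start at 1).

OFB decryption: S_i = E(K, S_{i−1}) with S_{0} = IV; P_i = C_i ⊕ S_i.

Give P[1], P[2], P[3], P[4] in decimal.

P[1] = 82, P[2] = 201, P[3] = 131, P[4] = 26

P[1]: S = E(K, 122) = 211; 129 ⊕ 211 = 82.
P[2]: S = E(K, 211) = 60; 245 ⊕ 60 = 201.
P[3]: S = E(K, 60) = 13; 142 ⊕ 13 = 131.
P[4]: S = E(K, 13) = 254; 228 ⊕ 254 = 26.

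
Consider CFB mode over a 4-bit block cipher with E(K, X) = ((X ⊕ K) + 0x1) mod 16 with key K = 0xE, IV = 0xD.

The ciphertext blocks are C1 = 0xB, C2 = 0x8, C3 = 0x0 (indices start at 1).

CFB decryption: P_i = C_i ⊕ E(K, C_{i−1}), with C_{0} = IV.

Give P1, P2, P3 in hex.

P1: E(K, 0xD) = 0x4; 0xB ⊕ 0x4 = 0xF.
P2: E(K, 0xB) = 0x6; 0x8 ⊕ 0x6 = 0xE.
P3: E(K, 0x8) = 0x7; 0x0 ⊕ 0x7 = 0x7.

P1 = 0xF, P2 = 0xE, P3 = 0x7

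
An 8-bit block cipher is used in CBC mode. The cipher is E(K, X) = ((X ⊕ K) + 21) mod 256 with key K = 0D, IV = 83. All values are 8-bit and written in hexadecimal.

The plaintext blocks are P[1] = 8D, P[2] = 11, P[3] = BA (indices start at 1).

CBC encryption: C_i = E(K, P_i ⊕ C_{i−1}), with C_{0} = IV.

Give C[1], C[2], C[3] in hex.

C[1] = 24, C[2] = 59, C[3] = 0F

C[1]: P[1] ⊕ 83 = 0E; E(K, 0E) = 24.
C[2]: P[2] ⊕ 24 = 35; E(K, 35) = 59.
C[3]: P[3] ⊕ 59 = E3; E(K, E3) = 0F.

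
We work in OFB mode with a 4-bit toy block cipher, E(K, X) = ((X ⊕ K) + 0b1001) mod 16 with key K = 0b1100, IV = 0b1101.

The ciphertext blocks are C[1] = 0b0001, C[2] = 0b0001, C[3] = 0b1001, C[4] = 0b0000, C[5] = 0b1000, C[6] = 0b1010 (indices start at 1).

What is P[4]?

P[4] = 0b1001

OFB decryption: S_i = E(K, S_{i−1}) with S_{0} = IV; P_i = C_i ⊕ S_i.
P[1]: S = E(K, 0b1101) = 0b1010; 0b0001 ⊕ 0b1010 = 0b1011.
P[2]: S = E(K, 0b1010) = 0b1111; 0b0001 ⊕ 0b1111 = 0b1110.
P[3]: S = E(K, 0b1111) = 0b1100; 0b1001 ⊕ 0b1100 = 0b0101.
P[4]: S = E(K, 0b1100) = 0b1001; 0b0000 ⊕ 0b1001 = 0b1001.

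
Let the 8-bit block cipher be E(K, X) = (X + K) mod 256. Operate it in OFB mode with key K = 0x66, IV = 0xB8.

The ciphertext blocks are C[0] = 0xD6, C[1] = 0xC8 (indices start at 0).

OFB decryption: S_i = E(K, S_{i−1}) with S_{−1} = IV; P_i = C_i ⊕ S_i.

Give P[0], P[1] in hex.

P[0]: S = E(K, 0xB8) = 0x1E; 0xD6 ⊕ 0x1E = 0xC8.
P[1]: S = E(K, 0x1E) = 0x84; 0xC8 ⊕ 0x84 = 0x4C.

P[0] = 0xC8, P[1] = 0x4C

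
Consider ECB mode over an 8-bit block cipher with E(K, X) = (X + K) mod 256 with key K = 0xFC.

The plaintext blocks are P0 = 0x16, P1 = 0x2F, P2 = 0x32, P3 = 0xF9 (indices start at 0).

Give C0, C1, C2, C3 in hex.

ECB encryption: C_i = E(K, P_i).
C0: E(K, 0x16) = 0x12.
C1: E(K, 0x2F) = 0x2B.
C2: E(K, 0x32) = 0x2E.
C3: E(K, 0xF9) = 0xF5.

C0 = 0x12, C1 = 0x2B, C2 = 0x2E, C3 = 0xF5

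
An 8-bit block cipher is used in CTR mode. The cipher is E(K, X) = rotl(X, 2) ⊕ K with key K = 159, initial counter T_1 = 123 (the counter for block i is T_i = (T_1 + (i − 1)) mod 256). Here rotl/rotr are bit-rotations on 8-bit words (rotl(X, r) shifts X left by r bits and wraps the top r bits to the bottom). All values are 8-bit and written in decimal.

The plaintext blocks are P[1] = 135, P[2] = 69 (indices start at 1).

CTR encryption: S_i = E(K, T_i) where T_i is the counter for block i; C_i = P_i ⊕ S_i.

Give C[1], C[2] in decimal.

C[1]: T = 123, S = E(K, T) = 114; 135 ⊕ 114 = 245.
C[2]: T = 124, S = E(K, T) = 110; 69 ⊕ 110 = 43.

C[1] = 245, C[2] = 43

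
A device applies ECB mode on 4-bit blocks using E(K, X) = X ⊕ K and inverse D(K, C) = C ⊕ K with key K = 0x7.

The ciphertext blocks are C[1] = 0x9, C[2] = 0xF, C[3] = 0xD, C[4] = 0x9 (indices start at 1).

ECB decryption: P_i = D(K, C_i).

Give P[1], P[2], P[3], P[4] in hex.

P[1]: D(K, 0x9) = 0xE.
P[2]: D(K, 0xF) = 0x8.
P[3]: D(K, 0xD) = 0xA.
P[4]: D(K, 0x9) = 0xE.

P[1] = 0xE, P[2] = 0x8, P[3] = 0xA, P[4] = 0xE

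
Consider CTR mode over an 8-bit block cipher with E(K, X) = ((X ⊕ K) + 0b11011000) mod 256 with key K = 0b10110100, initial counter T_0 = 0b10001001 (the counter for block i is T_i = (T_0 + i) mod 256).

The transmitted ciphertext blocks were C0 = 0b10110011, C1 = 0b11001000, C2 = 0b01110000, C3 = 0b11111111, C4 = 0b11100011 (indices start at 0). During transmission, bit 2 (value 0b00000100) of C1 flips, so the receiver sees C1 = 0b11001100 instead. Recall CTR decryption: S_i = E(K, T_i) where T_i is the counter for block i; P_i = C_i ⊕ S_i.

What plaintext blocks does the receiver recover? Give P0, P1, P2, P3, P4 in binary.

Only C1 changed, to 0b11001100. In CTR, a change in C_i flips the same bit in P_i only; the keystream is unaffected. Decrypting the received ciphertext:
P0: T = 0b10001001, S = E(K, T) = 0b00010101; 0b10110011 ⊕ 0b00010101 = 0b10100110.
P1: T = 0b10001010, S = E(K, T) = 0b00010110; 0b11001100 ⊕ 0b00010110 = 0b11011010.
P2: T = 0b10001011, S = E(K, T) = 0b00010111; 0b01110000 ⊕ 0b00010111 = 0b01100111.
P3: T = 0b10001100, S = E(K, T) = 0b00010000; 0b11111111 ⊕ 0b00010000 = 0b11101111.
P4: T = 0b10001101, S = E(K, T) = 0b00010001; 0b11100011 ⊕ 0b00010001 = 0b11110010.
Blocks that differ from the original plaintext: P1.

P0 = 0b10100110, P1 = 0b11011010, P2 = 0b01100111, P3 = 0b11101111, P4 = 0b11110010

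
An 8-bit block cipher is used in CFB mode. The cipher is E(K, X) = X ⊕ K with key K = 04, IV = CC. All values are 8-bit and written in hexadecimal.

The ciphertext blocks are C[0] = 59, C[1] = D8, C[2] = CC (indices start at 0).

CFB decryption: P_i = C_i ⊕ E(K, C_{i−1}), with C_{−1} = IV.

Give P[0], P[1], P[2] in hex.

P[0] = 91, P[1] = 85, P[2] = 10

P[0]: E(K, CC) = C8; 59 ⊕ C8 = 91.
P[1]: E(K, 59) = 5D; D8 ⊕ 5D = 85.
P[2]: E(K, D8) = DC; CC ⊕ DC = 10.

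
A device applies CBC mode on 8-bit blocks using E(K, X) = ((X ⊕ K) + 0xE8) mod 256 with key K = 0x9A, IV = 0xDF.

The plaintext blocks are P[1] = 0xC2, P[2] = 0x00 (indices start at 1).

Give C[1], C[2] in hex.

C[1] = 0x6F, C[2] = 0xDD

CBC encryption: C_i = E(K, P_i ⊕ C_{i−1}), with C_{0} = IV.
C[1]: P[1] ⊕ 0xDF = 0x1D; E(K, 0x1D) = 0x6F.
C[2]: P[2] ⊕ 0x6F = 0x6F; E(K, 0x6F) = 0xDD.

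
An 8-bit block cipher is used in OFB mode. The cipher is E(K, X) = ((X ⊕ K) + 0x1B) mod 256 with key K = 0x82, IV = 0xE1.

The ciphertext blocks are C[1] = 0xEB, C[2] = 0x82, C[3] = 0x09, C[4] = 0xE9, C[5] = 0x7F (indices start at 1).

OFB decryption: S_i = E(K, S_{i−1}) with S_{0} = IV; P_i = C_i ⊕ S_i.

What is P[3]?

P[1]: S = E(K, 0xE1) = 0x7E; 0xEB ⊕ 0x7E = 0x95.
P[2]: S = E(K, 0x7E) = 0x17; 0x82 ⊕ 0x17 = 0x95.
P[3]: S = E(K, 0x17) = 0xB0; 0x09 ⊕ 0xB0 = 0xB9.

P[3] = 0xB9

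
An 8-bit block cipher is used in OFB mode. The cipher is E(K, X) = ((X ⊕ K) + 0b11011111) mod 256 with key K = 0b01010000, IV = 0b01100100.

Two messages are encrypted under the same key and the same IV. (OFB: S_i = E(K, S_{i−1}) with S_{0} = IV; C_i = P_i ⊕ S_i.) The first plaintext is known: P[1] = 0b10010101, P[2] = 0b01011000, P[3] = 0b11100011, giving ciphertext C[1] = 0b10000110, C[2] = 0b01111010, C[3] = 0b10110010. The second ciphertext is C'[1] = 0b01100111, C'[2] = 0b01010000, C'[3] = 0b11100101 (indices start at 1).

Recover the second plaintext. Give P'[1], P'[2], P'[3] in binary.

P'[1] = 0b01110100, P'[2] = 0b01110010, P'[3] = 0b10110100

In OFB with a reused IV, both messages share the same keystream S_i, so C_i ⊕ C'_i = P_i ⊕ P'_i and thus P'_i = P_i ⊕ C_i ⊕ C'_i.
P'[1]: 0b10010101 ⊕ 0b10000110 ⊕ 0b01100111 = 0b01110100.
P'[2]: 0b01011000 ⊕ 0b01111010 ⊕ 0b01010000 = 0b01110010.
P'[3]: 0b11100011 ⊕ 0b10110010 ⊕ 0b11100101 = 0b10110100.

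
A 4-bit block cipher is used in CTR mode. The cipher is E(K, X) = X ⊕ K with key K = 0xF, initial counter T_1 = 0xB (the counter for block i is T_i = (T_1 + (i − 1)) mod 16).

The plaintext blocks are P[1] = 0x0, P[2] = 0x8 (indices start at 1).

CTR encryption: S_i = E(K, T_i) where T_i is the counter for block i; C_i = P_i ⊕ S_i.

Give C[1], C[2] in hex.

C[1]: T = 0xB, S = E(K, T) = 0x4; 0x0 ⊕ 0x4 = 0x4.
C[2]: T = 0xC, S = E(K, T) = 0x3; 0x8 ⊕ 0x3 = 0xB.

C[1] = 0x4, C[2] = 0xB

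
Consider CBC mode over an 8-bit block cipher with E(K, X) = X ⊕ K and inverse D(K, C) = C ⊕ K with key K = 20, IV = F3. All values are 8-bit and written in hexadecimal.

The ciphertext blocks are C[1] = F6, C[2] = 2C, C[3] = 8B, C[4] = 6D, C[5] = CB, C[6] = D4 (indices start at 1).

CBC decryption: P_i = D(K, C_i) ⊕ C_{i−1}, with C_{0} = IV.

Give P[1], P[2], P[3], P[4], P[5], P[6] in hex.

P[1]: D(K, F6) = D6; D6 ⊕ F3 = 25.
P[2]: D(K, 2C) = 0C; 0C ⊕ F6 = FA.
P[3]: D(K, 8B) = AB; AB ⊕ 2C = 87.
P[4]: D(K, 6D) = 4D; 4D ⊕ 8B = C6.
P[5]: D(K, CB) = EB; EB ⊕ 6D = 86.
P[6]: D(K, D4) = F4; F4 ⊕ CB = 3F.

P[1] = 25, P[2] = FA, P[3] = 87, P[4] = C6, P[5] = 86, P[6] = 3F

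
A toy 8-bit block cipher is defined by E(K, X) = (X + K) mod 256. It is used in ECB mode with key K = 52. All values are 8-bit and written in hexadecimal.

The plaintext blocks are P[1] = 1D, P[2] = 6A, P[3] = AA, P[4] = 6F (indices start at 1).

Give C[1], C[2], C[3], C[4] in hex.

C[1] = 6F, C[2] = BC, C[3] = FC, C[4] = C1

ECB encryption: C_i = E(K, P_i).
C[1]: E(K, 1D) = 6F.
C[2]: E(K, 6A) = BC.
C[3]: E(K, AA) = FC.
C[4]: E(K, 6F) = C1.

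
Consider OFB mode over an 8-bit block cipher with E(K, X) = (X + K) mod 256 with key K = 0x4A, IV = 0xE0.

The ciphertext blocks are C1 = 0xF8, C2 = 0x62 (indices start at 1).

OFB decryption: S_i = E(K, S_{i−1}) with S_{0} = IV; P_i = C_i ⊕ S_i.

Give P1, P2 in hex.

P1: S = E(K, 0xE0) = 0x2A; 0xF8 ⊕ 0x2A = 0xD2.
P2: S = E(K, 0x2A) = 0x74; 0x62 ⊕ 0x74 = 0x16.

P1 = 0xD2, P2 = 0x16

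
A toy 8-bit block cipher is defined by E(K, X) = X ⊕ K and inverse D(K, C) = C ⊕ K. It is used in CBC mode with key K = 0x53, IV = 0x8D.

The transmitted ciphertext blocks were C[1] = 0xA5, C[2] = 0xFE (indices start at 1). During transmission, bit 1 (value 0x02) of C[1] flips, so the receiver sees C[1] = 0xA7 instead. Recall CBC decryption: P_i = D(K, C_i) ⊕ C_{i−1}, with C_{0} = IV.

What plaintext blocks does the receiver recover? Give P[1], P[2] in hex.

Only C[1] changed, to 0xA7. In CBC, a change in C_i garbles P_i and flips the same bit in P_{i+1}. Decrypting the received ciphertext:
P[1]: D(K, 0xA7) = 0xF4; 0xF4 ⊕ 0x8D = 0x79.
P[2]: D(K, 0xFE) = 0xAD; 0xAD ⊕ 0xA7 = 0x0A.
Blocks that differ from the original plaintext: P[1], P[2].

P[1] = 0x79, P[2] = 0x0A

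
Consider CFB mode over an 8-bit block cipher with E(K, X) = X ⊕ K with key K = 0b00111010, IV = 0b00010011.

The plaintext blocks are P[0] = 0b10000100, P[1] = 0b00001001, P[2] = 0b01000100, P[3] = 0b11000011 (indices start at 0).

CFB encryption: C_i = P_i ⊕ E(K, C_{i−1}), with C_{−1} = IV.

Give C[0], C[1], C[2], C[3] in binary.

C[0]: E(K, 0b00010011) = 0b00101001; 0b10000100 ⊕ 0b00101001 = 0b10101101.
C[1]: E(K, 0b10101101) = 0b10010111; 0b00001001 ⊕ 0b10010111 = 0b10011110.
C[2]: E(K, 0b10011110) = 0b10100100; 0b01000100 ⊕ 0b10100100 = 0b11100000.
C[3]: E(K, 0b11100000) = 0b11011010; 0b11000011 ⊕ 0b11011010 = 0b00011001.

C[0] = 0b10101101, C[1] = 0b10011110, C[2] = 0b11100000, C[3] = 0b00011001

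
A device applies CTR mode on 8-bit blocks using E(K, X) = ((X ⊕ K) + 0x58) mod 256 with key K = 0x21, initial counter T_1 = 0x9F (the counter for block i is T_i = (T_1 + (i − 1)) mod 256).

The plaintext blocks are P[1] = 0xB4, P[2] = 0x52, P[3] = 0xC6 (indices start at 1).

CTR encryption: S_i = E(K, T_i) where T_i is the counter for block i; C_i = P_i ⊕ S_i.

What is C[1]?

C[1] = 0xA2

C[1]: T = 0x9F, S = E(K, T) = 0x16; 0xB4 ⊕ 0x16 = 0xA2.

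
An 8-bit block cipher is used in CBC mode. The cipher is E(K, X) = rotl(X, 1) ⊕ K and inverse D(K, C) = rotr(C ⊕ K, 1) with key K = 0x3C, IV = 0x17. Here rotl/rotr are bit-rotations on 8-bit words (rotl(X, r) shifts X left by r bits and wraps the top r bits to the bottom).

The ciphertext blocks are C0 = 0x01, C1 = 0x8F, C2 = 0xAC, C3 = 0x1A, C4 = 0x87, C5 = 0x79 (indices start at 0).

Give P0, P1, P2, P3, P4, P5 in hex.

CBC decryption: P_i = D(K, C_i) ⊕ C_{i−1}, with C_{−1} = IV.
P0: D(K, 0x01) = 0x9E; 0x9E ⊕ 0x17 = 0x89.
P1: D(K, 0x8F) = 0xD9; 0xD9 ⊕ 0x01 = 0xD8.
P2: D(K, 0xAC) = 0x48; 0x48 ⊕ 0x8F = 0xC7.
P3: D(K, 0x1A) = 0x13; 0x13 ⊕ 0xAC = 0xBF.
P4: D(K, 0x87) = 0xDD; 0xDD ⊕ 0x1A = 0xC7.
P5: D(K, 0x79) = 0xA2; 0xA2 ⊕ 0x87 = 0x25.

P0 = 0x89, P1 = 0xD8, P2 = 0xC7, P3 = 0xBF, P4 = 0xC7, P5 = 0x25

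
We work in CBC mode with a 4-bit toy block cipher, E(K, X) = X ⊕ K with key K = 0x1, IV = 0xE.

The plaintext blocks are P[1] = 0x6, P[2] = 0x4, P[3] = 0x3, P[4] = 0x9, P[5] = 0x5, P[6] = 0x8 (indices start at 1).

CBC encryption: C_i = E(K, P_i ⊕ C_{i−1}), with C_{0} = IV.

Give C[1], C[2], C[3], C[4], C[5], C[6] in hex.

C[1]: P[1] ⊕ 0xE = 0x8; E(K, 0x8) = 0x9.
C[2]: P[2] ⊕ 0x9 = 0xD; E(K, 0xD) = 0xC.
C[3]: P[3] ⊕ 0xC = 0xF; E(K, 0xF) = 0xE.
C[4]: P[4] ⊕ 0xE = 0x7; E(K, 0x7) = 0x6.
C[5]: P[5] ⊕ 0x6 = 0x3; E(K, 0x3) = 0x2.
C[6]: P[6] ⊕ 0x2 = 0xA; E(K, 0xA) = 0xB.

C[1] = 0x9, C[2] = 0xC, C[3] = 0xE, C[4] = 0x6, C[5] = 0x2, C[6] = 0xB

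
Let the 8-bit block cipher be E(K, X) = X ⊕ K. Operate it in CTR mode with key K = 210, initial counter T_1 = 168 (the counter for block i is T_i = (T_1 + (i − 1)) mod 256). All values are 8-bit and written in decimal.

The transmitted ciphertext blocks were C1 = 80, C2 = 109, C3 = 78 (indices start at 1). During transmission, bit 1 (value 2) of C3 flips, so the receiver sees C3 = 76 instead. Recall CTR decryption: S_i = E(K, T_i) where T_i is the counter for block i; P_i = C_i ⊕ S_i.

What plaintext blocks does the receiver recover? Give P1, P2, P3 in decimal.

P1 = 42, P2 = 22, P3 = 52

Only C3 changed, to 76. In CTR, a change in C_i flips the same bit in P_i only; the keystream is unaffected. Decrypting the received ciphertext:
P1: T = 168, S = E(K, T) = 122; 80 ⊕ 122 = 42.
P2: T = 169, S = E(K, T) = 123; 109 ⊕ 123 = 22.
P3: T = 170, S = E(K, T) = 120; 76 ⊕ 120 = 52.
Blocks that differ from the original plaintext: P3.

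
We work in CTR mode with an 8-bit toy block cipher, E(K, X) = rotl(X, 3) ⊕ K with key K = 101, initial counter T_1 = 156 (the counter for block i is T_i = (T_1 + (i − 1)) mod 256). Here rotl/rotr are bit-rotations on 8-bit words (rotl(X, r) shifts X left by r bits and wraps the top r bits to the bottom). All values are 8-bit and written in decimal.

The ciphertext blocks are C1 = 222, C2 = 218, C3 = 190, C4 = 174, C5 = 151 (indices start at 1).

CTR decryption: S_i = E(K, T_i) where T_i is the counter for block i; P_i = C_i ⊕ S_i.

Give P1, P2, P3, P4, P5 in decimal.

P1 = 95, P2 = 83, P3 = 47, P4 = 55, P5 = 247

P1: T = 156, S = E(K, T) = 129; 222 ⊕ 129 = 95.
P2: T = 157, S = E(K, T) = 137; 218 ⊕ 137 = 83.
P3: T = 158, S = E(K, T) = 145; 190 ⊕ 145 = 47.
P4: T = 159, S = E(K, T) = 153; 174 ⊕ 153 = 55.
P5: T = 160, S = E(K, T) = 96; 151 ⊕ 96 = 247.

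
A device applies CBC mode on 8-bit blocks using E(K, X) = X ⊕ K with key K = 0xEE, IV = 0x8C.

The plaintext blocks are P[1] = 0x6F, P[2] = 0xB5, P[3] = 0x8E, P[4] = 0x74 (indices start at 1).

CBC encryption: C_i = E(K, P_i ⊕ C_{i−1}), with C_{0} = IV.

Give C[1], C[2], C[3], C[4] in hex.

C[1]: P[1] ⊕ 0x8C = 0xE3; E(K, 0xE3) = 0x0D.
C[2]: P[2] ⊕ 0x0D = 0xB8; E(K, 0xB8) = 0x56.
C[3]: P[3] ⊕ 0x56 = 0xD8; E(K, 0xD8) = 0x36.
C[4]: P[4] ⊕ 0x36 = 0x42; E(K, 0x42) = 0xAC.

C[1] = 0x0D, C[2] = 0x56, C[3] = 0x36, C[4] = 0xAC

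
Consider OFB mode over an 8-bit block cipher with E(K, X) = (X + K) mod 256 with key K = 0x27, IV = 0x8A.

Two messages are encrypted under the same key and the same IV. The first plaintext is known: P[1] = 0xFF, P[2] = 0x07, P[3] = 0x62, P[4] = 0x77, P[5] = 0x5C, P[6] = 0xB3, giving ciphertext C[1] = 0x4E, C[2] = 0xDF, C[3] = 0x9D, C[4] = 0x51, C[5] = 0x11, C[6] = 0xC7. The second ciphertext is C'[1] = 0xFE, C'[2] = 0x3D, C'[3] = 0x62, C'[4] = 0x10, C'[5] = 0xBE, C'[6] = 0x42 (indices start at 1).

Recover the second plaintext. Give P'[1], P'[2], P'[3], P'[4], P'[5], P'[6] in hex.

In OFB with a reused IV, both messages share the same keystream S_i, so C_i ⊕ C'_i = P_i ⊕ P'_i and thus P'_i = P_i ⊕ C_i ⊕ C'_i.
P'[1]: 0xFF ⊕ 0x4E ⊕ 0xFE = 0x4F.
P'[2]: 0x07 ⊕ 0xDF ⊕ 0x3D = 0xE5.
P'[3]: 0x62 ⊕ 0x9D ⊕ 0x62 = 0x9D.
P'[4]: 0x77 ⊕ 0x51 ⊕ 0x10 = 0x36.
P'[5]: 0x5C ⊕ 0x11 ⊕ 0xBE = 0xF3.
P'[6]: 0xB3 ⊕ 0xC7 ⊕ 0x42 = 0x36.

P'[1] = 0x4F, P'[2] = 0xE5, P'[3] = 0x9D, P'[4] = 0x36, P'[5] = 0xF3, P'[6] = 0x36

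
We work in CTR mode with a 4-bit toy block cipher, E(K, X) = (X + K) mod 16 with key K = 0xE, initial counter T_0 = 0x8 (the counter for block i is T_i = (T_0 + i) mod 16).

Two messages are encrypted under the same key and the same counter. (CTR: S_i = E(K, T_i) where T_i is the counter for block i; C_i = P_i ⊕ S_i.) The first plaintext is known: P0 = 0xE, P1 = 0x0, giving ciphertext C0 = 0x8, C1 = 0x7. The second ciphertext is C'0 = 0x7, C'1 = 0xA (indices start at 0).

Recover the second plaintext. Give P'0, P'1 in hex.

In CTR with a reused counter, both messages share the same keystream S_i, so C_i ⊕ C'_i = P_i ⊕ P'_i and thus P'_i = P_i ⊕ C_i ⊕ C'_i.
P'0: 0xE ⊕ 0x8 ⊕ 0x7 = 0x1.
P'1: 0x0 ⊕ 0x7 ⊕ 0xA = 0xD.

P'0 = 0x1, P'1 = 0xD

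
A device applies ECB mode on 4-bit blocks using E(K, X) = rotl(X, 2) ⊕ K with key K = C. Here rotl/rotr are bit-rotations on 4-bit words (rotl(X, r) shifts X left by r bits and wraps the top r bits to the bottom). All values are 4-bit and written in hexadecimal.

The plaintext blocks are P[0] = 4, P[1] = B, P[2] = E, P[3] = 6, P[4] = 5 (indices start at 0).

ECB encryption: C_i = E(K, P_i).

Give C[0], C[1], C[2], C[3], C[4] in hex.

C[0]: E(K, 4) = D.
C[1]: E(K, B) = 2.
C[2]: E(K, E) = 7.
C[3]: E(K, 6) = 5.
C[4]: E(K, 5) = 9.

C[0] = D, C[1] = 2, C[2] = 7, C[3] = 5, C[4] = 9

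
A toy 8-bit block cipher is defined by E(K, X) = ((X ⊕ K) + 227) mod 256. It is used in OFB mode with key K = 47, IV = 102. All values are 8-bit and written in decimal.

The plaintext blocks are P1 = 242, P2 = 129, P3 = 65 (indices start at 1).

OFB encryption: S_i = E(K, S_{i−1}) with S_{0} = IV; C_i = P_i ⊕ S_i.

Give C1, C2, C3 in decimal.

C1 = 222, C2 = 103, C3 = 237

C1: S = E(K, 102) = 44; 242 ⊕ 44 = 222.
C2: S = E(K, 44) = 230; 129 ⊕ 230 = 103.
C3: S = E(K, 230) = 172; 65 ⊕ 172 = 237.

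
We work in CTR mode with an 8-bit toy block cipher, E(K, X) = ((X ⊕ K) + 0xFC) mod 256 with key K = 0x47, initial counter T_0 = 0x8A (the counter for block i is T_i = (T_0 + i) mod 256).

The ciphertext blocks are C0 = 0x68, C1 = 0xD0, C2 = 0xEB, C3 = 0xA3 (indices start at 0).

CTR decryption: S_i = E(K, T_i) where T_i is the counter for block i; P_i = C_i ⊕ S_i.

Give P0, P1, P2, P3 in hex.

P0 = 0xA1, P1 = 0x18, P2 = 0x2C, P3 = 0x65

P0: T = 0x8A, S = E(K, T) = 0xC9; 0x68 ⊕ 0xC9 = 0xA1.
P1: T = 0x8B, S = E(K, T) = 0xC8; 0xD0 ⊕ 0xC8 = 0x18.
P2: T = 0x8C, S = E(K, T) = 0xC7; 0xEB ⊕ 0xC7 = 0x2C.
P3: T = 0x8D, S = E(K, T) = 0xC6; 0xA3 ⊕ 0xC6 = 0x65.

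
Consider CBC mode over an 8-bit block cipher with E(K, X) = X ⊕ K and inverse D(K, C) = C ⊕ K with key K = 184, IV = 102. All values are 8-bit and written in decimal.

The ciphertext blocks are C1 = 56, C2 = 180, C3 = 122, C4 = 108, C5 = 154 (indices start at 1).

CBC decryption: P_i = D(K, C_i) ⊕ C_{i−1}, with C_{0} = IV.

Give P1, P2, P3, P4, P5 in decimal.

P1: D(K, 56) = 128; 128 ⊕ 102 = 230.
P2: D(K, 180) = 12; 12 ⊕ 56 = 52.
P3: D(K, 122) = 194; 194 ⊕ 180 = 118.
P4: D(K, 108) = 212; 212 ⊕ 122 = 174.
P5: D(K, 154) = 34; 34 ⊕ 108 = 78.

P1 = 230, P2 = 52, P3 = 118, P4 = 174, P5 = 78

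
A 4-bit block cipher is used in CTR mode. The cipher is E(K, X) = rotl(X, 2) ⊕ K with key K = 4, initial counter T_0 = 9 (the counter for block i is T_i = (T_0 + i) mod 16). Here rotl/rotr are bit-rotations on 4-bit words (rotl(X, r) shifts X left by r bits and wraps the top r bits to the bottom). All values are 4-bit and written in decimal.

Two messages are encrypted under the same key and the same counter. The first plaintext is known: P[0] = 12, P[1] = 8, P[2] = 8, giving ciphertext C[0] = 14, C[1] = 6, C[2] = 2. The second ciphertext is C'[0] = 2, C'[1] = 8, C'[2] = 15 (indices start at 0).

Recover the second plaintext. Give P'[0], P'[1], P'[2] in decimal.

In CTR with a reused counter, both messages share the same keystream S_i, so C_i ⊕ C'_i = P_i ⊕ P'_i and thus P'_i = P_i ⊕ C_i ⊕ C'_i.
P'[0]: 12 ⊕ 14 ⊕ 2 = 0.
P'[1]: 8 ⊕ 6 ⊕ 8 = 6.
P'[2]: 8 ⊕ 2 ⊕ 15 = 5.

P'[0] = 0, P'[1] = 6, P'[2] = 5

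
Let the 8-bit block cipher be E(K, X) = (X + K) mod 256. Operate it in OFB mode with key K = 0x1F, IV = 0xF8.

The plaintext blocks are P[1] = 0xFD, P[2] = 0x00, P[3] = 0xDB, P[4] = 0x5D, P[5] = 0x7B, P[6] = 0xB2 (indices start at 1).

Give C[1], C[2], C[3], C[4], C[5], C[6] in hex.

C[1] = 0xEA, C[2] = 0x36, C[3] = 0x8E, C[4] = 0x29, C[5] = 0xE8, C[6] = 0x00

OFB encryption: S_i = E(K, S_{i−1}) with S_{0} = IV; C_i = P_i ⊕ S_i.
C[1]: S = E(K, 0xF8) = 0x17; 0xFD ⊕ 0x17 = 0xEA.
C[2]: S = E(K, 0x17) = 0x36; 0x00 ⊕ 0x36 = 0x36.
C[3]: S = E(K, 0x36) = 0x55; 0xDB ⊕ 0x55 = 0x8E.
C[4]: S = E(K, 0x55) = 0x74; 0x5D ⊕ 0x74 = 0x29.
C[5]: S = E(K, 0x74) = 0x93; 0x7B ⊕ 0x93 = 0xE8.
C[6]: S = E(K, 0x93) = 0xB2; 0xB2 ⊕ 0xB2 = 0x00.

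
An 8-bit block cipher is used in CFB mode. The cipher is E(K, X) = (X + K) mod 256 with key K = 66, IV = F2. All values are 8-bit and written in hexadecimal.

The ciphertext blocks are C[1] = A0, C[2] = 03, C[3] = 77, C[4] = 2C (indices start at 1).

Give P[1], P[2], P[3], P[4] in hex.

CFB decryption: P_i = C_i ⊕ E(K, C_{i−1}), with C_{0} = IV.
P[1]: E(K, F2) = 58; A0 ⊕ 58 = F8.
P[2]: E(K, A0) = 06; 03 ⊕ 06 = 05.
P[3]: E(K, 03) = 69; 77 ⊕ 69 = 1E.
P[4]: E(K, 77) = DD; 2C ⊕ DD = F1.

P[1] = F8, P[2] = 05, P[3] = 1E, P[4] = F1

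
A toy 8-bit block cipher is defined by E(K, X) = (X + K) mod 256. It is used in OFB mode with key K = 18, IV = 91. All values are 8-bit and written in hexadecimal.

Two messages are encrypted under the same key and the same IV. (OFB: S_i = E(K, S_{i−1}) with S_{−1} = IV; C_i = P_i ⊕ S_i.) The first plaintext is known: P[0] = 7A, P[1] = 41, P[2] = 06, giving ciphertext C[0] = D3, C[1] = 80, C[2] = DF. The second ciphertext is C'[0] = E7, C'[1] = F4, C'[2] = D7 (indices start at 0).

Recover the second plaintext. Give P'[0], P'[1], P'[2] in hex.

P'[0] = 4E, P'[1] = 35, P'[2] = 0E

In OFB with a reused IV, both messages share the same keystream S_i, so C_i ⊕ C'_i = P_i ⊕ P'_i and thus P'_i = P_i ⊕ C_i ⊕ C'_i.
P'[0]: 7A ⊕ D3 ⊕ E7 = 4E.
P'[1]: 41 ⊕ 80 ⊕ F4 = 35.
P'[2]: 06 ⊕ DF ⊕ D7 = 0E.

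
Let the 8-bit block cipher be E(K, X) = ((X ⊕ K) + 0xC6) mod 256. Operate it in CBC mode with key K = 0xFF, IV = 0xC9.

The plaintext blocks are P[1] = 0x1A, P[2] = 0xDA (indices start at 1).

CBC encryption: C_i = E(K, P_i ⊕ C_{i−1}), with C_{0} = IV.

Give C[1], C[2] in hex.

C[1] = 0xF2, C[2] = 0x9D

C[1]: P[1] ⊕ 0xC9 = 0xD3; E(K, 0xD3) = 0xF2.
C[2]: P[2] ⊕ 0xF2 = 0x28; E(K, 0x28) = 0x9D.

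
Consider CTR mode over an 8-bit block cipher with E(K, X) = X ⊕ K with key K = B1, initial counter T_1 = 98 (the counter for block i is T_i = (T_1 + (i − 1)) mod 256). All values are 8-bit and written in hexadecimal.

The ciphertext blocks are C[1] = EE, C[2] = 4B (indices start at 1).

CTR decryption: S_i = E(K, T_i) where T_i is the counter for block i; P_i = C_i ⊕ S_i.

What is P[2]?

P[2] = 63

P[2]: T = 99, S = E(K, T) = 28; 4B ⊕ 28 = 63.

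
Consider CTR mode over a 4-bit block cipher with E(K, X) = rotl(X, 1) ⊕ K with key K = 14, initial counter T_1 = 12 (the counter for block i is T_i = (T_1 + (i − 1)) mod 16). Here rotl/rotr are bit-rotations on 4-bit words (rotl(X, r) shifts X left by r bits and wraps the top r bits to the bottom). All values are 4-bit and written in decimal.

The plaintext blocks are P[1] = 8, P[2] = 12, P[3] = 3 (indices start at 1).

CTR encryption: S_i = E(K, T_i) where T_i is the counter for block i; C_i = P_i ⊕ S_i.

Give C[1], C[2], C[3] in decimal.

C[1]: T = 12, S = E(K, T) = 7; 8 ⊕ 7 = 15.
C[2]: T = 13, S = E(K, T) = 5; 12 ⊕ 5 = 9.
C[3]: T = 14, S = E(K, T) = 3; 3 ⊕ 3 = 0.

C[1] = 15, C[2] = 9, C[3] = 0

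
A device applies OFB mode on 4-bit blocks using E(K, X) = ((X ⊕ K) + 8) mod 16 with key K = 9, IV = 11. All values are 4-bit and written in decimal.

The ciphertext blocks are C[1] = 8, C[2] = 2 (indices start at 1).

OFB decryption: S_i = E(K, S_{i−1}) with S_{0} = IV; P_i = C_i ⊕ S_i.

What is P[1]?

P[1] = 2

P[1]: S = E(K, 11) = 10; 8 ⊕ 10 = 2.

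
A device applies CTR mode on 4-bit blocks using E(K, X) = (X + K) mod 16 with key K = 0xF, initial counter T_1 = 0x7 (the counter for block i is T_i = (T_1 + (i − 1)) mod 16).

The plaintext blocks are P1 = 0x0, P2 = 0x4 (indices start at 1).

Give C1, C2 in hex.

CTR encryption: S_i = E(K, T_i) where T_i is the counter for block i; C_i = P_i ⊕ S_i.
C1: T = 0x7, S = E(K, T) = 0x6; 0x0 ⊕ 0x6 = 0x6.
C2: T = 0x8, S = E(K, T) = 0x7; 0x4 ⊕ 0x7 = 0x3.

C1 = 0x6, C2 = 0x3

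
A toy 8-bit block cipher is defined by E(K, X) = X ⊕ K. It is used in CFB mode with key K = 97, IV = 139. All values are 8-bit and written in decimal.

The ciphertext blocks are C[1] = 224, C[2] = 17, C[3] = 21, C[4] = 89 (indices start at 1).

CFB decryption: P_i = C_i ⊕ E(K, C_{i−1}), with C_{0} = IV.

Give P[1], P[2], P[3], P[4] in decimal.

P[1]: E(K, 139) = 234; 224 ⊕ 234 = 10.
P[2]: E(K, 224) = 129; 17 ⊕ 129 = 144.
P[3]: E(K, 17) = 112; 21 ⊕ 112 = 101.
P[4]: E(K, 21) = 116; 89 ⊕ 116 = 45.

P[1] = 10, P[2] = 144, P[3] = 101, P[4] = 45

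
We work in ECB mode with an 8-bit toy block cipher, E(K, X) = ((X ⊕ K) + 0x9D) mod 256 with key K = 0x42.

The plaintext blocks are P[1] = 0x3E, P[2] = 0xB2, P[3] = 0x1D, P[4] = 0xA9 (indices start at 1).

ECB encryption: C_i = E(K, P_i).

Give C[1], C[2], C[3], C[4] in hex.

C[1]: E(K, 0x3E) = 0x19.
C[2]: E(K, 0xB2) = 0x8D.
C[3]: E(K, 0x1D) = 0xFC.
C[4]: E(K, 0xA9) = 0x88.

C[1] = 0x19, C[2] = 0x8D, C[3] = 0xFC, C[4] = 0x88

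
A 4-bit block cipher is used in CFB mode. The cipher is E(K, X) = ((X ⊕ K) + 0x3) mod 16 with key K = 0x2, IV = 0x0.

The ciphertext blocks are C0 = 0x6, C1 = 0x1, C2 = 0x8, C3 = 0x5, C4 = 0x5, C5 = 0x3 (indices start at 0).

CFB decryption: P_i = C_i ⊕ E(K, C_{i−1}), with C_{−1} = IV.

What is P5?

P5: E(K, 0x5) = 0xA; 0x3 ⊕ 0xA = 0x9.

P5 = 0x9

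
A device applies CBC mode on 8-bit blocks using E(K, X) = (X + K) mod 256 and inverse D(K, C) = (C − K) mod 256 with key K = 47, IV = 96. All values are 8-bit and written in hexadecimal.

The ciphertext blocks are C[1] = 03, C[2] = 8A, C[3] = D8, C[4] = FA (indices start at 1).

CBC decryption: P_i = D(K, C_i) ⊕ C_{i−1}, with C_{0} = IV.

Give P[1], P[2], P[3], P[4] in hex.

P[1] = 2A, P[2] = 40, P[3] = 1B, P[4] = 6B

P[1]: D(K, 03) = BC; BC ⊕ 96 = 2A.
P[2]: D(K, 8A) = 43; 43 ⊕ 03 = 40.
P[3]: D(K, D8) = 91; 91 ⊕ 8A = 1B.
P[4]: D(K, FA) = B3; B3 ⊕ D8 = 6B.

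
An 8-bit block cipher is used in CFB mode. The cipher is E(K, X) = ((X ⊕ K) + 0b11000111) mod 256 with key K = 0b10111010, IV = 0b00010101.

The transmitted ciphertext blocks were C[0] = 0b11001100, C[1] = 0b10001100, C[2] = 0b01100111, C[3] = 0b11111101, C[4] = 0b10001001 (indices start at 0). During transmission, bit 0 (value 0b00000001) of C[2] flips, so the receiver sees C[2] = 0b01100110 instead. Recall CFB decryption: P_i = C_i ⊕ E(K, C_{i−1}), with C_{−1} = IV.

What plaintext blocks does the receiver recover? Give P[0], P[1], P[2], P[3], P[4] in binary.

P[0] = 0b10111010, P[1] = 0b10110001, P[2] = 0b10011011, P[3] = 0b01011110, P[4] = 0b10000111

Only C[2] changed, to 0b01100110. In CFB, a change in C_i flips the same bit in P_i and garbles P_{i+1}. Decrypting the received ciphertext:
P[0]: E(K, 0b00010101) = 0b01110110; 0b11001100 ⊕ 0b01110110 = 0b10111010.
P[1]: E(K, 0b11001100) = 0b00111101; 0b10001100 ⊕ 0b00111101 = 0b10110001.
P[2]: E(K, 0b10001100) = 0b11111101; 0b01100110 ⊕ 0b11111101 = 0b10011011.
P[3]: E(K, 0b01100110) = 0b10100011; 0b11111101 ⊕ 0b10100011 = 0b01011110.
P[4]: E(K, 0b11111101) = 0b00001110; 0b10001001 ⊕ 0b00001110 = 0b10000111.
Blocks that differ from the original plaintext: P[2], P[3].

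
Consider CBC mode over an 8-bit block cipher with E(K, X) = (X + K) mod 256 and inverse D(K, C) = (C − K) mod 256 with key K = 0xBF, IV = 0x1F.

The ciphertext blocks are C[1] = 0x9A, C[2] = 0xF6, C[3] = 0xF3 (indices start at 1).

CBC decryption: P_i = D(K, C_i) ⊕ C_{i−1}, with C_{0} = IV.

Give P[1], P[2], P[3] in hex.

P[1] = 0xC4, P[2] = 0xAD, P[3] = 0xC2

P[1]: D(K, 0x9A) = 0xDB; 0xDB ⊕ 0x1F = 0xC4.
P[2]: D(K, 0xF6) = 0x37; 0x37 ⊕ 0x9A = 0xAD.
P[3]: D(K, 0xF3) = 0x34; 0x34 ⊕ 0xF6 = 0xC2.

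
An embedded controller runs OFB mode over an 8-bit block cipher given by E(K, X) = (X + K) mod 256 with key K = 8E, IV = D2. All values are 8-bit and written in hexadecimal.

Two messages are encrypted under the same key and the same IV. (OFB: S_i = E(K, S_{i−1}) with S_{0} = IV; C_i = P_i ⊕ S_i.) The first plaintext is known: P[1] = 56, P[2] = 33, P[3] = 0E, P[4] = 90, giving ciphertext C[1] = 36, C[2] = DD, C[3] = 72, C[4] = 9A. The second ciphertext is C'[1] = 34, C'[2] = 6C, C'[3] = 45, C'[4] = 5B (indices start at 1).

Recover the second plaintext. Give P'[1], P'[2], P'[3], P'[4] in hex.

P'[1] = 54, P'[2] = 82, P'[3] = 39, P'[4] = 51

In OFB with a reused IV, both messages share the same keystream S_i, so C_i ⊕ C'_i = P_i ⊕ P'_i and thus P'_i = P_i ⊕ C_i ⊕ C'_i.
P'[1]: 56 ⊕ 36 ⊕ 34 = 54.
P'[2]: 33 ⊕ DD ⊕ 6C = 82.
P'[3]: 0E ⊕ 72 ⊕ 45 = 39.
P'[4]: 90 ⊕ 9A ⊕ 5B = 51.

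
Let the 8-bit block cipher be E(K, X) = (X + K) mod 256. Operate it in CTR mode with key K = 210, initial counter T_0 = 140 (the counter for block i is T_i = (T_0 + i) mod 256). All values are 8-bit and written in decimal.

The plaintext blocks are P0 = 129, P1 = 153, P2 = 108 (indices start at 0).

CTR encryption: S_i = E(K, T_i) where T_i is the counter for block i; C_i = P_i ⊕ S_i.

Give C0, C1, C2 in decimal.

C0 = 223, C1 = 198, C2 = 12

C0: T = 140, S = E(K, T) = 94; 129 ⊕ 94 = 223.
C1: T = 141, S = E(K, T) = 95; 153 ⊕ 95 = 198.
C2: T = 142, S = E(K, T) = 96; 108 ⊕ 96 = 12.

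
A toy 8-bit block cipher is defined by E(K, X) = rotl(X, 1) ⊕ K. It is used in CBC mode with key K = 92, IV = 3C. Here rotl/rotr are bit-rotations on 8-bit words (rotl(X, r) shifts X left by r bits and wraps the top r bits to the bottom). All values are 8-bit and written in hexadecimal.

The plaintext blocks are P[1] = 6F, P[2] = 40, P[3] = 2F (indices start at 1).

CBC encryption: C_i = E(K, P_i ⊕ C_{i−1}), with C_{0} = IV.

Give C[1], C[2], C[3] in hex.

C[1]: P[1] ⊕ 3C = 53; E(K, 53) = 34.
C[2]: P[2] ⊕ 34 = 74; E(K, 74) = 7A.
C[3]: P[3] ⊕ 7A = 55; E(K, 55) = 38.

C[1] = 34, C[2] = 7A, C[3] = 38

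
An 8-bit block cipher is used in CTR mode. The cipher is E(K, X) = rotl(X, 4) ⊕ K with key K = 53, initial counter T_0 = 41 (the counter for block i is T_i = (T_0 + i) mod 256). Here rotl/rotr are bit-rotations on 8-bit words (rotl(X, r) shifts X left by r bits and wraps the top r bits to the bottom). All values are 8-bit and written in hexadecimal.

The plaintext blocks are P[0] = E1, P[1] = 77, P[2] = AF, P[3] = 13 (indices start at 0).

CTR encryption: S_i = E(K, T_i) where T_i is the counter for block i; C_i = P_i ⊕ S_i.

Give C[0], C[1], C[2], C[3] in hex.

C[0]: T = 41, S = E(K, T) = 47; E1 ⊕ 47 = A6.
C[1]: T = 42, S = E(K, T) = 77; 77 ⊕ 77 = 00.
C[2]: T = 43, S = E(K, T) = 67; AF ⊕ 67 = C8.
C[3]: T = 44, S = E(K, T) = 17; 13 ⊕ 17 = 04.

C[0] = A6, C[1] = 00, C[2] = C8, C[3] = 04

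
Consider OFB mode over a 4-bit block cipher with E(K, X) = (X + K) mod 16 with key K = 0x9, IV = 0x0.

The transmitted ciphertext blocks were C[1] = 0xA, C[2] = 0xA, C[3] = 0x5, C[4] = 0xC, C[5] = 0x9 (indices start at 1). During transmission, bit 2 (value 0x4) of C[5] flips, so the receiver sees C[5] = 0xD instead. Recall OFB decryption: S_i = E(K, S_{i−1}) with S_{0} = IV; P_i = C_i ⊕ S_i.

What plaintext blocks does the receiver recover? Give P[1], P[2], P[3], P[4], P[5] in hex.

Only C[5] changed, to 0xD. In OFB, a change in C_i flips the same bit in P_i only; the keystream is unaffected. Decrypting the received ciphertext:
P[1]: S = E(K, 0x0) = 0x9; 0xA ⊕ 0x9 = 0x3.
P[2]: S = E(K, 0x9) = 0x2; 0xA ⊕ 0x2 = 0x8.
P[3]: S = E(K, 0x2) = 0xB; 0x5 ⊕ 0xB = 0xE.
P[4]: S = E(K, 0xB) = 0x4; 0xC ⊕ 0x4 = 0x8.
P[5]: S = E(K, 0x4) = 0xD; 0xD ⊕ 0xD = 0x0.
Blocks that differ from the original plaintext: P[5].

P[1] = 0x3, P[2] = 0x8, P[3] = 0xE, P[4] = 0x8, P[5] = 0x0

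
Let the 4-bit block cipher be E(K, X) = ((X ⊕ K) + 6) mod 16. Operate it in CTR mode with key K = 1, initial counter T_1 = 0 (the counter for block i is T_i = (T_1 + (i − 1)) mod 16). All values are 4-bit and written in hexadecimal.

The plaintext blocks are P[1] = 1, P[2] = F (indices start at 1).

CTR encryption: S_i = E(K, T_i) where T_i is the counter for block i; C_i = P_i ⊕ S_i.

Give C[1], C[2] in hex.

C[1] = 6, C[2] = 9

C[1]: T = 0, S = E(K, T) = 7; 1 ⊕ 7 = 6.
C[2]: T = 1, S = E(K, T) = 6; F ⊕ 6 = 9.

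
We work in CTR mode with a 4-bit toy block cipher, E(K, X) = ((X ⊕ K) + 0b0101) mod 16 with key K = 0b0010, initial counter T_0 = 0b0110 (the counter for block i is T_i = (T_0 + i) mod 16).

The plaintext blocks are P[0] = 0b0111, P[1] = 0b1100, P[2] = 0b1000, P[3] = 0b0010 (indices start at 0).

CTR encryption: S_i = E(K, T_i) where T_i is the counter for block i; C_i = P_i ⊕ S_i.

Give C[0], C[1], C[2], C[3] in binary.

C[0] = 0b1110, C[1] = 0b0110, C[2] = 0b0111, C[3] = 0b0010

C[0]: T = 0b0110, S = E(K, T) = 0b1001; 0b0111 ⊕ 0b1001 = 0b1110.
C[1]: T = 0b0111, S = E(K, T) = 0b1010; 0b1100 ⊕ 0b1010 = 0b0110.
C[2]: T = 0b1000, S = E(K, T) = 0b1111; 0b1000 ⊕ 0b1111 = 0b0111.
C[3]: T = 0b1001, S = E(K, T) = 0b0000; 0b0010 ⊕ 0b0000 = 0b0010.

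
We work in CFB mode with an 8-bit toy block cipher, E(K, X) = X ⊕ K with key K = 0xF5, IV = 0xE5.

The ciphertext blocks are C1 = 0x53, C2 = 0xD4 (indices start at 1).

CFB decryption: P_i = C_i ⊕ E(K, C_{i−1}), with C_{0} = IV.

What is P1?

P1: E(K, 0xE5) = 0x10; 0x53 ⊕ 0x10 = 0x43.

P1 = 0x43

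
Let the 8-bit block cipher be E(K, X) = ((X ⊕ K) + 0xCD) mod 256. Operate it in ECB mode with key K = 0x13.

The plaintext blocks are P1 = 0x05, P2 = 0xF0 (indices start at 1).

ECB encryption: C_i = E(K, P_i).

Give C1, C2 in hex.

C1: E(K, 0x05) = 0xE3.
C2: E(K, 0xF0) = 0xB0.

C1 = 0xE3, C2 = 0xB0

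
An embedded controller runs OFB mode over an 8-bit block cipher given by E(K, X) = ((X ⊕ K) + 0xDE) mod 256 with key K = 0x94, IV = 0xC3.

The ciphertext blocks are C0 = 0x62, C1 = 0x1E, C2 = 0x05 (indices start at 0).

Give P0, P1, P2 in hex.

P0 = 0x57, P1 = 0x61, P2 = 0xCC

OFB decryption: S_i = E(K, S_{i−1}) with S_{−1} = IV; P_i = C_i ⊕ S_i.
P0: S = E(K, 0xC3) = 0x35; 0x62 ⊕ 0x35 = 0x57.
P1: S = E(K, 0x35) = 0x7F; 0x1E ⊕ 0x7F = 0x61.
P2: S = E(K, 0x7F) = 0xC9; 0x05 ⊕ 0xC9 = 0xCC.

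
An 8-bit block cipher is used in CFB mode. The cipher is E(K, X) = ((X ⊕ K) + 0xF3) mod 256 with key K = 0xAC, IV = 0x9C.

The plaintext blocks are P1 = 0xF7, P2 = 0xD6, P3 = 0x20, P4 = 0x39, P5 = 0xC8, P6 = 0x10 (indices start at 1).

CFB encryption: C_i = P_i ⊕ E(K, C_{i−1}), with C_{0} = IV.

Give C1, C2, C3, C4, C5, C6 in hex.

C1: E(K, 0x9C) = 0x23; 0xF7 ⊕ 0x23 = 0xD4.
C2: E(K, 0xD4) = 0x6B; 0xD6 ⊕ 0x6B = 0xBD.
C3: E(K, 0xBD) = 0x04; 0x20 ⊕ 0x04 = 0x24.
C4: E(K, 0x24) = 0x7B; 0x39 ⊕ 0x7B = 0x42.
C5: E(K, 0x42) = 0xE1; 0xC8 ⊕ 0xE1 = 0x29.
C6: E(K, 0x29) = 0x78; 0x10 ⊕ 0x78 = 0x68.

C1 = 0xD4, C2 = 0xBD, C3 = 0x24, C4 = 0x42, C5 = 0x29, C6 = 0x68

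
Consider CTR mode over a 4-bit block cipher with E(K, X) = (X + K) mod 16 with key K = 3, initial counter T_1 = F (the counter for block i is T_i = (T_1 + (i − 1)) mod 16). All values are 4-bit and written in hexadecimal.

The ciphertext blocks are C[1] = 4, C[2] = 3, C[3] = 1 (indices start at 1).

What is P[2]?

CTR decryption: S_i = E(K, T_i) where T_i is the counter for block i; P_i = C_i ⊕ S_i.
P[2]: T = 0, S = E(K, T) = 3; 3 ⊕ 3 = 0.

P[2] = 0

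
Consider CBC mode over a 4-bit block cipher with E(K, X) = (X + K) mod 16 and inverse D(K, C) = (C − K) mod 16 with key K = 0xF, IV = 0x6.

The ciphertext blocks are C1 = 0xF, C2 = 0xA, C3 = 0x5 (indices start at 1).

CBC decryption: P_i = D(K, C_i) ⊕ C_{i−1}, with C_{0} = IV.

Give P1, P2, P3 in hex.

P1 = 0x6, P2 = 0x4, P3 = 0xC

P1: D(K, 0xF) = 0x0; 0x0 ⊕ 0x6 = 0x6.
P2: D(K, 0xA) = 0xB; 0xB ⊕ 0xF = 0x4.
P3: D(K, 0x5) = 0x6; 0x6 ⊕ 0xA = 0xC.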